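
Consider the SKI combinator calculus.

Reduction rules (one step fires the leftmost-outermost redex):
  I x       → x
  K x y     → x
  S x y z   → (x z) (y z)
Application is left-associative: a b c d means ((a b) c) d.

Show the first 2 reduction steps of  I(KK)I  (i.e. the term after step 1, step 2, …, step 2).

  start: I(KK)I
  →1  KKI
  →2  K

Answer: after 2 steps: K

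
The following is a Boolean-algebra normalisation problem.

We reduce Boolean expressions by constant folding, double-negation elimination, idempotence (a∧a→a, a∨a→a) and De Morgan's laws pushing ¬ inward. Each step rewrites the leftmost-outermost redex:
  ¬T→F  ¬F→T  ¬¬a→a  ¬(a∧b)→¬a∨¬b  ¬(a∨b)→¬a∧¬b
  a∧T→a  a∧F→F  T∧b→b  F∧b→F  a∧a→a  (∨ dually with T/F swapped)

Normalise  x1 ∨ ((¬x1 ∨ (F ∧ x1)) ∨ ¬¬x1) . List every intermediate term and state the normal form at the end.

Answer: normal form = x1 ∨ (¬x1 ∨ x1)  (in 3 steps)

Reduction:
  start: x1 ∨ ((¬x1 ∨ (F ∧ x1)) ∨ ¬¬x1)
  step 1: x1 ∨ ((¬x1 ∨ F) ∨ ¬¬x1)
  step 2: x1 ∨ (¬x1 ∨ ¬¬x1)
  step 3: x1 ∨ (¬x1 ∨ x1)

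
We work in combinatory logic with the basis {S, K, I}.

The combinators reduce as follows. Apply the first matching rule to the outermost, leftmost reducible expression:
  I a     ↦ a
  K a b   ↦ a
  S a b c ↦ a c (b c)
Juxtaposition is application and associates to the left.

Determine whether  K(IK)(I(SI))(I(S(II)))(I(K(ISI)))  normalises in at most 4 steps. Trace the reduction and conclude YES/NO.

  start: K(IK)(I(SI))(I(S(II)))(I(K(ISI)))
  step 1: IK(I(S(II)))(I(K(ISI)))
  step 2: K(I(S(II)))(I(K(ISI)))
  step 3: I(S(II))
  step 4: S(II)

Answer: NO — after 4 steps the term is S(II), not yet normal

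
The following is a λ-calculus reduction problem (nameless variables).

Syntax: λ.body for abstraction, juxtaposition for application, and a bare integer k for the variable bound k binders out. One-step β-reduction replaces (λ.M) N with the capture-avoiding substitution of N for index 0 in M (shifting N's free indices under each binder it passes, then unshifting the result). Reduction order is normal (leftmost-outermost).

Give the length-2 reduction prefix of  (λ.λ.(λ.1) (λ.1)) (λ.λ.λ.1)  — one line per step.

Answer: after 2 steps: λ.0

Derivation:
  start: (λ.λ.(λ.1) (λ.1)) (λ.λ.λ.1)
  →1  λ.(λ.1) (λ.1)
  →2  λ.0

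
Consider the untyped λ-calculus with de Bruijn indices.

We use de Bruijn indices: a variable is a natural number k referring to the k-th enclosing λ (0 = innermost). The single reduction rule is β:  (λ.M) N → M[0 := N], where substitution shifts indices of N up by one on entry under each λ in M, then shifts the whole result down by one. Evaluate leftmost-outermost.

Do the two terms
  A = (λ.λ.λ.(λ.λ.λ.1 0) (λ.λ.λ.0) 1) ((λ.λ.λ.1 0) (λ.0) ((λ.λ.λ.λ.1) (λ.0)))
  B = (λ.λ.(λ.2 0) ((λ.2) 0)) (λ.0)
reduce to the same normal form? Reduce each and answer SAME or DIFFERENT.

Term A:
  start: (λ.λ.λ.(λ.λ.λ.1 0) (λ.λ.λ.0) 1) ((λ.λ.λ.1 0) (λ.0) ((λ.λ.λ.λ.1) (λ.0)))
  step 1: λ.λ.(λ.λ.λ.1 0) (λ.λ.λ.0) 1
  step 2: λ.λ.(λ.λ.1 0) 1
  step 3: λ.λ.λ.2 0

Term B:
  start: (λ.λ.(λ.2 0) ((λ.2) 0)) (λ.0)
  step 1: λ.(λ.(λ.0) 0) ((λ.λ.0) 0)
  step 2: λ.(λ.0) ((λ.λ.0) 0)
  step 3: λ.(λ.λ.0) 0
  step 4: λ.λ.0

Answer: DIFFERENT — A ⇓ λ.λ.λ.2 0, B ⇓ λ.λ.0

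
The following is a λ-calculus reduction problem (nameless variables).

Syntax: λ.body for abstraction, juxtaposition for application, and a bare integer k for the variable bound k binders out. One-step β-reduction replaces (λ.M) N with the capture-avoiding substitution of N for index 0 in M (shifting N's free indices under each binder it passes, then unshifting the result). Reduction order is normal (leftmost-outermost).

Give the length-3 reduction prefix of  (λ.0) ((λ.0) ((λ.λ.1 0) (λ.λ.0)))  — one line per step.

  start: (λ.0) ((λ.0) ((λ.λ.1 0) (λ.λ.0)))
  step 1: (λ.0) ((λ.λ.1 0) (λ.λ.0))
  step 2: (λ.λ.1 0) (λ.λ.0)
  step 3: λ.(λ.λ.0) 0

Answer: after 3 steps: λ.(λ.λ.0) 0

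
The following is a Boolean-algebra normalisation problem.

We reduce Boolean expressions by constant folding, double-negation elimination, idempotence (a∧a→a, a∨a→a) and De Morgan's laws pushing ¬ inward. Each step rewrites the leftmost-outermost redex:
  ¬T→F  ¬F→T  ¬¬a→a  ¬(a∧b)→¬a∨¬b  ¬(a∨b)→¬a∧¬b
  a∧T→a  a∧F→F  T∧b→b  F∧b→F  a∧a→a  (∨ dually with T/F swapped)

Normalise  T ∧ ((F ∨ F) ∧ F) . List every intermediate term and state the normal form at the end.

Answer: normal form = F  (in 2 steps)

Reduction:
  start: T ∧ ((F ∨ F) ∧ F)
  [1] (F ∨ F) ∧ F
  [2] F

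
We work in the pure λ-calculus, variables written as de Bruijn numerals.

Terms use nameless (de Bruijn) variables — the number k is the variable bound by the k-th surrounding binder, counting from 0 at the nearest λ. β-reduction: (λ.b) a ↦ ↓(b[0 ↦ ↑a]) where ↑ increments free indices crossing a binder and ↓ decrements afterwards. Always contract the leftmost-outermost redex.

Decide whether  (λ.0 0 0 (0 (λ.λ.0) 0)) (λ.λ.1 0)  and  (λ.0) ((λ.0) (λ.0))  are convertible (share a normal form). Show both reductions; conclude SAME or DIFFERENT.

Answer: SAME — A ⇓ λ.0, B ⇓ λ.0

Derivation:
Term A:
  start: (λ.0 0 0 (0 (λ.λ.0) 0)) (λ.λ.1 0)
  →1  (λ.λ.1 0) (λ.λ.1 0) (λ.λ.1 0) ((λ.λ.1 0) (λ.λ.0) (λ.λ.1 0))
  →2  (λ.(λ.λ.1 0) 0) (λ.λ.1 0) ((λ.λ.1 0) (λ.λ.0) (λ.λ.1 0))
  →3  (λ.λ.1 0) (λ.λ.1 0) ((λ.λ.1 0) (λ.λ.0) (λ.λ.1 0))
  →4  (λ.(λ.λ.1 0) 0) ((λ.λ.1 0) (λ.λ.0) (λ.λ.1 0))
  →5  (λ.λ.1 0) ((λ.λ.1 0) (λ.λ.0) (λ.λ.1 0))
  →6  λ.(λ.λ.1 0) (λ.λ.0) (λ.λ.1 0) 0
  →7  λ.(λ.(λ.λ.0) 0) (λ.λ.1 0) 0
  →8  λ.(λ.λ.0) (λ.λ.1 0) 0
  →9  λ.(λ.0) 0
  →10  λ.0

Term B:
  start: (λ.0) ((λ.0) (λ.0))
  →1  (λ.0) (λ.0)
  →2  λ.0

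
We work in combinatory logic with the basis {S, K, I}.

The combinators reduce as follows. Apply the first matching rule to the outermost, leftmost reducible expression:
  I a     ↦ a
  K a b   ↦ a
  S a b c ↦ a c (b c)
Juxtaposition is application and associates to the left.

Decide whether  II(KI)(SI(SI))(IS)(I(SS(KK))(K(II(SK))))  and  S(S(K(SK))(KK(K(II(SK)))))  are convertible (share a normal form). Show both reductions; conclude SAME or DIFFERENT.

Term A:
  start: II(KI)(SI(SI))(IS)(I(SS(KK))(K(II(SK))))
  →1  I(KI)(SI(SI))(IS)(I(SS(KK))(K(II(SK))))
  →2  KI(SI(SI))(IS)(I(SS(KK))(K(II(SK))))
  →3  I(IS)(I(SS(KK))(K(II(SK))))
  →4  IS(I(SS(KK))(K(II(SK))))
  →5  S(I(SS(KK))(K(II(SK))))
  →6  S(SS(KK)(K(II(SK))))
  →7  S(S(K(II(SK)))(KK(K(II(SK)))))
  →8  S(S(K(I(SK)))(KK(K(II(SK)))))
  →9  S(S(K(SK))(KK(K(II(SK)))))
  →10  S(S(K(SK))K)

Term B:
  start: S(S(K(SK))(KK(K(II(SK)))))
  →1  S(S(K(SK))K)

Answer: SAME — A ⇓ S(S(K(SK))K), B ⇓ S(S(K(SK))K)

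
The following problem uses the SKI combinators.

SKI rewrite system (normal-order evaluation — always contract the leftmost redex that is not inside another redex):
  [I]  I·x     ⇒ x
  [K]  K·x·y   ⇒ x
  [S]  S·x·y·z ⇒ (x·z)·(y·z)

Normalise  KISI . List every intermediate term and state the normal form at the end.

Answer: normal form = I  (in 2 steps)

Derivation:
  start: KISI
  step 1: II
  step 2: I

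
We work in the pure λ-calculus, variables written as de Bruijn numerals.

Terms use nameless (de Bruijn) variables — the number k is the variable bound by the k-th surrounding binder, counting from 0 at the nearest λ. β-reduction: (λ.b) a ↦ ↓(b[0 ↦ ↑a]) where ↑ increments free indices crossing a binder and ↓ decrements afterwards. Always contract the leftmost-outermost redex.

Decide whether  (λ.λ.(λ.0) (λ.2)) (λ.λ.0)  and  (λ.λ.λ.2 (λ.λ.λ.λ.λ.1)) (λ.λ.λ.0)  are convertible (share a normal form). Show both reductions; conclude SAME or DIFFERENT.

Answer: SAME — A ⇓ λ.λ.λ.λ.0, B ⇓ λ.λ.λ.λ.0

Reduction:
Term A:
  start: (λ.λ.(λ.0) (λ.2)) (λ.λ.0)
  [1] λ.(λ.0) (λ.λ.λ.0)
  [2] λ.λ.λ.λ.0

Term B:
  start: (λ.λ.λ.2 (λ.λ.λ.λ.λ.1)) (λ.λ.λ.0)
  [1] λ.λ.(λ.λ.λ.0) (λ.λ.λ.λ.λ.1)
  [2] λ.λ.λ.λ.0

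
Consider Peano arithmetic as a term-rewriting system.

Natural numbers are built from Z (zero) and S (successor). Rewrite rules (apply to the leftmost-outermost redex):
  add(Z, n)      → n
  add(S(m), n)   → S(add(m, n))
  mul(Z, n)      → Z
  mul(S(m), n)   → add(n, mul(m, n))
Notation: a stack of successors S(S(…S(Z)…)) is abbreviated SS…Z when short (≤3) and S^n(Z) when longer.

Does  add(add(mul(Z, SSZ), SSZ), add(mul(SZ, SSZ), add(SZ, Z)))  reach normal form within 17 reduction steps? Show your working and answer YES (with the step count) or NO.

  start: add(add(mul(Z, SSZ), SSZ), add(mul(SZ, SSZ), add(SZ, Z)))
  step 1: add(add(Z, SSZ), add(mul(SZ, SSZ), add(SZ, Z)))
  step 2: add(SSZ, add(mul(SZ, SSZ), add(SZ, Z)))
  step 3: S(add(SZ, add(mul(SZ, SSZ), add(SZ, Z))))
  step 4: S(S(add(Z, add(mul(SZ, SSZ), add(SZ, Z)))))
  step 5: S(S(add(mul(SZ, SSZ), add(SZ, Z))))
  step 6: S(S(add(add(SSZ, mul(Z, SSZ)), add(SZ, Z))))
  step 7: S(S(add(S(add(SZ, mul(Z, SSZ))), add(SZ, Z))))
  step 8: S(S(S(add(add(SZ, mul(Z, SSZ)), add(SZ, Z)))))
  step 9: S(S(S(add(S(add(Z, mul(Z, SSZ))), add(SZ, Z)))))
  step 10: S(S(S(S(add(add(Z, mul(Z, SSZ)), add(SZ, Z))))))
  step 11: S(S(S(S(add(mul(Z, SSZ), add(SZ, Z))))))
  step 12: S(S(S(S(add(Z, add(SZ, Z))))))
  step 13: S(S(S(S(add(SZ, Z)))))
  step 14: S(S(S(S(S(add(Z, Z))))))
  step 15: S^5(Z)

Answer: YES — reaches normal form S^5(Z) in 15 ≤ 17 steps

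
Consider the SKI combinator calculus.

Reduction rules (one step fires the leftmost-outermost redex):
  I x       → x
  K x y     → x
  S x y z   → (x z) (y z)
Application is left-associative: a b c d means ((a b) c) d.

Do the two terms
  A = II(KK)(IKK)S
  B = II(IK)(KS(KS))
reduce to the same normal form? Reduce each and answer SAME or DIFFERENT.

Term A:
  start: II(KK)(IKK)S
  [1] I(KK)(IKK)S
  [2] KK(IKK)S
  [3] KS

Term B:
  start: II(IK)(KS(KS))
  [1] I(IK)(KS(KS))
  [2] IK(KS(KS))
  [3] K(KS(KS))
  [4] KS

Answer: SAME — A ⇓ KS, B ⇓ KS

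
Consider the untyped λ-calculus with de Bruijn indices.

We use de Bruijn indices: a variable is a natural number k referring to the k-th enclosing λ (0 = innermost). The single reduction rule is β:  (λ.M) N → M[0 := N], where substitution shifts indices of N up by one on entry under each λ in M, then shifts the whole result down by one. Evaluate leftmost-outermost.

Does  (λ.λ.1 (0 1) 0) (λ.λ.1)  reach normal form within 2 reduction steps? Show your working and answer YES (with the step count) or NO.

Answer: NO — after 2 steps the term is λ.(λ.1 (λ.λ.1)) 0, not yet normal

Reduction:
  start: (λ.λ.1 (0 1) 0) (λ.λ.1)
  step 1: λ.(λ.λ.1) (0 (λ.λ.1)) 0
  step 2: λ.(λ.1 (λ.λ.1)) 0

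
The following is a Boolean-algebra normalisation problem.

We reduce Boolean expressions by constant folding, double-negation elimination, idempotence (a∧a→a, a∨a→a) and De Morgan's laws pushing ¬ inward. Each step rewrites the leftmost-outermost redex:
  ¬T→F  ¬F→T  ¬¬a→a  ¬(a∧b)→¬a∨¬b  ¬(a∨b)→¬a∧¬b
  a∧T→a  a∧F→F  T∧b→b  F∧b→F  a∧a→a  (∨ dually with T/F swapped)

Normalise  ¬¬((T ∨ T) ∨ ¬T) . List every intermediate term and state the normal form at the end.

  start: ¬¬((T ∨ T) ∨ ¬T)
  →1  (T ∨ T) ∨ ¬T
  →2  T ∨ ¬T
  →3  T

Answer: normal form = T  (in 3 steps)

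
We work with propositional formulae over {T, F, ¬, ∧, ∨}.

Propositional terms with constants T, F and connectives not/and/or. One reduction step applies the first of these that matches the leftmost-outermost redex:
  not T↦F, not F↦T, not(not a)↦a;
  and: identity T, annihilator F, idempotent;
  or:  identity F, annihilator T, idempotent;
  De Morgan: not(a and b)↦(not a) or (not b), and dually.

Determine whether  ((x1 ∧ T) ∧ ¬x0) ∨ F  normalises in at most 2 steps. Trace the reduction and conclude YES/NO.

  start: ((x1 ∧ T) ∧ ¬x0) ∨ F
  step 1: (x1 ∧ T) ∧ ¬x0
  step 2: x1 ∧ ¬x0

Answer: YES — reaches normal form x1 ∧ ¬x0 in 2 ≤ 2 steps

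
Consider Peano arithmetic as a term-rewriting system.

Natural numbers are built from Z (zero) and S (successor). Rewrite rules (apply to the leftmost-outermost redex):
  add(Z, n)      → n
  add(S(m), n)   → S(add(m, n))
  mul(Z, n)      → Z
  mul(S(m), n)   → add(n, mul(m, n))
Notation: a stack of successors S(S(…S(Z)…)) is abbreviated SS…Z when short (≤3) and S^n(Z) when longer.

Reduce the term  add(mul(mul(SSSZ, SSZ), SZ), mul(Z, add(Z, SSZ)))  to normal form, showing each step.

Answer: normal form = S^6(Z)  (in 40 steps)

Working:
  start: add(mul(mul(SSSZ, SSZ), SZ), mul(Z, add(Z, SSZ)))
  step 1: add(mul(add(SSZ, mul(SSZ, SSZ)), SZ), mul(Z, add(Z, SSZ)))
  step 2: add(mul(S(add(SZ, mul(SSZ, SSZ))), SZ), mul(Z, add(Z, SSZ)))
  step 3: add(add(SZ, mul(add(SZ, mul(SSZ, SSZ)), SZ)), mul(Z, add(Z, SSZ)))
  step 4: add(S(add(Z, mul(add(SZ, mul(SSZ, SSZ)), SZ))), mul(Z, add(Z, SSZ)))
  step 5: S(add(add(Z, mul(add(SZ, mul(SSZ, SSZ)), SZ)), mul(Z, add(Z, SSZ))))
  step 6: S(add(mul(add(SZ, mul(SSZ, SSZ)), SZ), mul(Z, add(Z, SSZ))))
  step 7: S(add(mul(S(add(Z, mul(SSZ, SSZ))), SZ), mul(Z, add(Z, SSZ))))
  step 8: S(add(add(SZ, mul(add(Z, mul(SSZ, SSZ)), SZ)), mul(Z, add(Z, SSZ))))
  step 9: S(add(S(add(Z, mul(add(Z, mul(SSZ, SSZ)), SZ))), mul(Z, add(Z, SSZ))))
  step 10: S(S(add(add(Z, mul(add(Z, mul(SSZ, SSZ)), SZ)), mul(Z, add(Z, SSZ)))))
  step 11: S(S(add(mul(add(Z, mul(SSZ, SSZ)), SZ), mul(Z, add(Z, SSZ)))))
  step 12: S(S(add(mul(mul(SSZ, SSZ), SZ), mul(Z, add(Z, SSZ)))))
  step 13: S(S(add(mul(add(SSZ, mul(SZ, SSZ)), SZ), mul(Z, add(Z, SSZ)))))
  step 14: S(S(add(mul(S(add(SZ, mul(SZ, SSZ))), SZ), mul(Z, add(Z, SSZ)))))
  step 15: S(S(add(add(SZ, mul(add(SZ, mul(SZ, SSZ)), SZ)), mul(Z, add(Z, SSZ)))))
  step 16: S(S(add(S(add(Z, mul(add(SZ, mul(SZ, SSZ)), SZ))), mul(Z, add(Z, SSZ)))))
  step 17: S(S(S(add(add(Z, mul(add(SZ, mul(SZ, SSZ)), SZ)), mul(Z, add(Z, SSZ))))))
  step 18: S(S(S(add(mul(add(SZ, mul(SZ, SSZ)), SZ), mul(Z, add(Z, SSZ))))))
  step 19: S(S(S(add(mul(S(add(Z, mul(SZ, SSZ))), SZ), mul(Z, add(Z, SSZ))))))
  step 20: S(S(S(add(add(SZ, mul(add(Z, mul(SZ, SSZ)), SZ)), mul(Z, add(Z, SSZ))))))
  step 21: S(S(S(add(S(add(Z, mul(add(Z, mul(SZ, SSZ)), SZ))), mul(Z, add(Z, SSZ))))))
  step 22: S(S(S(S(add(add(Z, mul(add(Z, mul(SZ, SSZ)), SZ)), mul(Z, add(Z, SSZ)))))))
  step 23: S(S(S(S(add(mul(add(Z, mul(SZ, SSZ)), SZ), mul(Z, add(Z, SSZ)))))))
  step 24: S(S(S(S(add(mul(mul(SZ, SSZ), SZ), mul(Z, add(Z, SSZ)))))))
  step 25: S(S(S(S(add(mul(add(SSZ, mul(Z, SSZ)), SZ), mul(Z, add(Z, SSZ)))))))
  step 26: S(S(S(S(add(mul(S(add(SZ, mul(Z, SSZ))), SZ), mul(Z, add(Z, SSZ)))))))
  step 27: S(S(S(S(add(add(SZ, mul(add(SZ, mul(Z, SSZ)), SZ)), mul(Z, add(Z, SSZ)))))))
  step 28: S(S(S(S(add(S(add(Z, mul(add(SZ, mul(Z, SSZ)), SZ))), mul(Z, add(Z, SSZ)))))))
  step 29: S(S(S(S(S(add(add(Z, mul(add(SZ, mul(Z, SSZ)), SZ)), mul(Z, add(Z, SSZ))))))))
  step 30: S(S(S(S(S(add(mul(add(SZ, mul(Z, SSZ)), SZ), mul(Z, add(Z, SSZ))))))))
  step 31: S(S(S(S(S(add(mul(S(add(Z, mul(Z, SSZ))), SZ), mul(Z, add(Z, SSZ))))))))
  step 32: S(S(S(S(S(add(add(SZ, mul(add(Z, mul(Z, SSZ)), SZ)), mul(Z, add(Z, SSZ))))))))
  step 33: S(S(S(S(S(add(S(add(Z, mul(add(Z, mul(Z, SSZ)), SZ))), mul(Z, add(Z, SSZ))))))))
  step 34: S(S(S(S(S(S(add(add(Z, mul(add(Z, mul(Z, SSZ)), SZ)), mul(Z, add(Z, SSZ)))))))))
  step 35: S(S(S(S(S(S(add(mul(add(Z, mul(Z, SSZ)), SZ), mul(Z, add(Z, SSZ)))))))))
  step 36: S(S(S(S(S(S(add(mul(mul(Z, SSZ), SZ), mul(Z, add(Z, SSZ)))))))))
  step 37: S(S(S(S(S(S(add(mul(Z, SZ), mul(Z, add(Z, SSZ)))))))))
  step 38: S(S(S(S(S(S(add(Z, mul(Z, add(Z, SSZ)))))))))
  step 39: S(S(S(S(S(S(mul(Z, add(Z, SSZ))))))))
  step 40: S^6(Z)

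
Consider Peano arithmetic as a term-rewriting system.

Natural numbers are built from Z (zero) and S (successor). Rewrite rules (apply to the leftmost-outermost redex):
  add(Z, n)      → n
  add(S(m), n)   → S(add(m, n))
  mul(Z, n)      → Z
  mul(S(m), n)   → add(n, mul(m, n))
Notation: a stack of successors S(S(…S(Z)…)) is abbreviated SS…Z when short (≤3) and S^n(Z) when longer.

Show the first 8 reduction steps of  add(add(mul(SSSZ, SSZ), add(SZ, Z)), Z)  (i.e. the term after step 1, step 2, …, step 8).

Answer: after 8 steps: S(S(add(add(mul(SSZ, SSZ), add(SZ, Z)), Z)))

Working:
  start: add(add(mul(SSSZ, SSZ), add(SZ, Z)), Z)
  [1] add(add(add(SSZ, mul(SSZ, SSZ)), add(SZ, Z)), Z)
  [2] add(add(S(add(SZ, mul(SSZ, SSZ))), add(SZ, Z)), Z)
  [3] add(S(add(add(SZ, mul(SSZ, SSZ)), add(SZ, Z))), Z)
  [4] S(add(add(add(SZ, mul(SSZ, SSZ)), add(SZ, Z)), Z))
  [5] S(add(add(S(add(Z, mul(SSZ, SSZ))), add(SZ, Z)), Z))
  [6] S(add(S(add(add(Z, mul(SSZ, SSZ)), add(SZ, Z))), Z))
  [7] S(S(add(add(add(Z, mul(SSZ, SSZ)), add(SZ, Z)), Z)))
  [8] S(S(add(add(mul(SSZ, SSZ), add(SZ, Z)), Z)))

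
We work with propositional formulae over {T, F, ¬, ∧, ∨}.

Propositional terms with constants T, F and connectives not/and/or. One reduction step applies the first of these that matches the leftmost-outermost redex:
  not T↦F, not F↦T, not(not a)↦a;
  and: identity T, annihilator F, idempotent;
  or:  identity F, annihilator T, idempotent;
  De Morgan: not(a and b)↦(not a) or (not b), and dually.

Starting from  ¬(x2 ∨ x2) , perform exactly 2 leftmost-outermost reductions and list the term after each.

  start: ¬(x2 ∨ x2)
  →1  ¬x2 ∧ ¬x2
  →2  ¬x2

Answer: after 2 steps: ¬x2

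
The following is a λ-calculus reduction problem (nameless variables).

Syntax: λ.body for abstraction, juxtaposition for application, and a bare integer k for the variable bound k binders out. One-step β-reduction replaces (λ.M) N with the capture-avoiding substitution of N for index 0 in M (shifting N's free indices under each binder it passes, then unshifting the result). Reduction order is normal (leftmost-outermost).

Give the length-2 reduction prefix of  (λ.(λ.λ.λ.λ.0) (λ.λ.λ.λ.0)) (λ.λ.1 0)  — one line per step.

  start: (λ.(λ.λ.λ.λ.0) (λ.λ.λ.λ.0)) (λ.λ.1 0)
  [1] (λ.λ.λ.λ.0) (λ.λ.λ.λ.0)
  [2] λ.λ.λ.0

Answer: after 2 steps: λ.λ.λ.0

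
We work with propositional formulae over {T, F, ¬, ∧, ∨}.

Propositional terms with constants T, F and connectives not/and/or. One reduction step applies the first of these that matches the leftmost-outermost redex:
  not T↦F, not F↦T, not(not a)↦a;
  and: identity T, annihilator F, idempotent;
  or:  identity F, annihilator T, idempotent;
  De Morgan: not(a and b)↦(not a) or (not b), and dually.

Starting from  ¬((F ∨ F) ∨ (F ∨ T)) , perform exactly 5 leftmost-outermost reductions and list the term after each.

Answer: after 5 steps: ¬(F ∨ T)

Derivation:
  start: ¬((F ∨ F) ∨ (F ∨ T))
  →1  ¬(F ∨ F) ∧ ¬(F ∨ T)
  →2  (¬F ∧ ¬F) ∧ ¬(F ∨ T)
  →3  ¬F ∧ ¬(F ∨ T)
  →4  T ∧ ¬(F ∨ T)
  →5  ¬(F ∨ T)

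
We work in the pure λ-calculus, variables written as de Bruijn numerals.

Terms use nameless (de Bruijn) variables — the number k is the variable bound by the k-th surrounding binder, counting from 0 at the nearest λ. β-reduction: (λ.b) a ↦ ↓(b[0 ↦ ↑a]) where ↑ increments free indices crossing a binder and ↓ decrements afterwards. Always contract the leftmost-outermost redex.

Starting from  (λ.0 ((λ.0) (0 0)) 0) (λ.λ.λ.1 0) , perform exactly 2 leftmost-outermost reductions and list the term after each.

Answer: after 2 steps: (λ.λ.1 0) (λ.λ.λ.1 0)

Reduction:
  start: (λ.0 ((λ.0) (0 0)) 0) (λ.λ.λ.1 0)
  →1  (λ.λ.λ.1 0) ((λ.0) ((λ.λ.λ.1 0) (λ.λ.λ.1 0))) (λ.λ.λ.1 0)
  →2  (λ.λ.1 0) (λ.λ.λ.1 0)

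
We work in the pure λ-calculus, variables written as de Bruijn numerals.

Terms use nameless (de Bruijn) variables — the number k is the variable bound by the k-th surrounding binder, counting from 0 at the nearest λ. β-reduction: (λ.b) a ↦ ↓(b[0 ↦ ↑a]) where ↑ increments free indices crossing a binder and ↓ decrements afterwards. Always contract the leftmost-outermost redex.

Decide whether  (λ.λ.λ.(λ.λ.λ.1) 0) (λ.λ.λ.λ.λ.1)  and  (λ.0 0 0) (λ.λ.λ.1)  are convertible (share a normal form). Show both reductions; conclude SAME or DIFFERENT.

Term A:
  start: (λ.λ.λ.(λ.λ.λ.1) 0) (λ.λ.λ.λ.λ.1)
  [1] λ.λ.(λ.λ.λ.1) 0
  [2] λ.λ.λ.λ.1

Term B:
  start: (λ.0 0 0) (λ.λ.λ.1)
  [1] (λ.λ.λ.1) (λ.λ.λ.1) (λ.λ.λ.1)
  [2] (λ.λ.1) (λ.λ.λ.1)
  [3] λ.λ.λ.λ.1

Answer: SAME — A ⇓ λ.λ.λ.λ.1, B ⇓ λ.λ.λ.λ.1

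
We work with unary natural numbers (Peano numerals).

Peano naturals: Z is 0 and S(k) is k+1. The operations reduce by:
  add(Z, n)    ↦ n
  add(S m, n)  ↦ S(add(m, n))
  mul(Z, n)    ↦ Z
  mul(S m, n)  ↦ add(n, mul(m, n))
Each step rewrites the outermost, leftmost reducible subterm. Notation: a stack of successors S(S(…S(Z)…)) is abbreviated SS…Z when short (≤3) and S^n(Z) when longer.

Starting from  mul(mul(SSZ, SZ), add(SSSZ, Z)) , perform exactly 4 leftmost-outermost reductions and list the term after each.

Answer: after 4 steps: add(S(add(SSZ, Z)), mul(add(Z, mul(SZ, SZ)), add(SSSZ, Z)))

Working:
  start: mul(mul(SSZ, SZ), add(SSSZ, Z))
  [1] mul(add(SZ, mul(SZ, SZ)), add(SSSZ, Z))
  [2] mul(S(add(Z, mul(SZ, SZ))), add(SSSZ, Z))
  [3] add(add(SSSZ, Z), mul(add(Z, mul(SZ, SZ)), add(SSSZ, Z)))
  [4] add(S(add(SSZ, Z)), mul(add(Z, mul(SZ, SZ)), add(SSSZ, Z)))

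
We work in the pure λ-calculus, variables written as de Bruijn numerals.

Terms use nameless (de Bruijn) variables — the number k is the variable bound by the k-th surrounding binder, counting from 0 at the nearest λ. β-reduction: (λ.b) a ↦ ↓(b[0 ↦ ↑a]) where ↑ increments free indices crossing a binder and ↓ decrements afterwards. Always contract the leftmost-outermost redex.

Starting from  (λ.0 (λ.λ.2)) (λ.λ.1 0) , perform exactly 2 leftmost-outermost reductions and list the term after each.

Answer: after 2 steps: λ.(λ.λ.λ.λ.1 0) 0

Working:
  start: (λ.0 (λ.λ.2)) (λ.λ.1 0)
  →1  (λ.λ.1 0) (λ.λ.λ.λ.1 0)
  →2  λ.(λ.λ.λ.λ.1 0) 0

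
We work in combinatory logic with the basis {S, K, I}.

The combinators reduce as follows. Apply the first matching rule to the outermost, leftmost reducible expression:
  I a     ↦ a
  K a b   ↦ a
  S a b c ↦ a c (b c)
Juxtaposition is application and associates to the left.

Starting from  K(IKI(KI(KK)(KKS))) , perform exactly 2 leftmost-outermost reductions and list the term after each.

Answer: after 2 steps: KI

Working:
  start: K(IKI(KI(KK)(KKS)))
  →1  K(KI(KI(KK)(KKS)))
  →2  KI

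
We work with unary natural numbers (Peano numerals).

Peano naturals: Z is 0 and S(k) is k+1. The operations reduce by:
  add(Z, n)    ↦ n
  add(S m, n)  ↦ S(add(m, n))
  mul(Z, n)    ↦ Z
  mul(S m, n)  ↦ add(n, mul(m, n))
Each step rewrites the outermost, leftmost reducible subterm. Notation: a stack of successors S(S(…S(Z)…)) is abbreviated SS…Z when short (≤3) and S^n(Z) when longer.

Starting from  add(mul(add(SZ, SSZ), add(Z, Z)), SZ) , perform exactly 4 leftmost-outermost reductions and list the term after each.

  start: add(mul(add(SZ, SSZ), add(Z, Z)), SZ)
  step 1: add(mul(S(add(Z, SSZ)), add(Z, Z)), SZ)
  step 2: add(add(add(Z, Z), mul(add(Z, SSZ), add(Z, Z))), SZ)
  step 3: add(add(Z, mul(add(Z, SSZ), add(Z, Z))), SZ)
  step 4: add(mul(add(Z, SSZ), add(Z, Z)), SZ)

Answer: after 4 steps: add(mul(add(Z, SSZ), add(Z, Z)), SZ)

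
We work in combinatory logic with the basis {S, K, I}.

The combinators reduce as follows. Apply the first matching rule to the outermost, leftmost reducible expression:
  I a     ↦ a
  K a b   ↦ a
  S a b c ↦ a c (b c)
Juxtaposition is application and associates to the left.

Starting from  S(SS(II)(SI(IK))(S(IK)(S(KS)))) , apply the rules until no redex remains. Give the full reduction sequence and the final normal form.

  start: S(SS(II)(SI(IK))(S(IK)(S(KS))))
  [1] S(S(SI(IK))(II(SI(IK)))(S(IK)(S(KS))))
  [2] S(SI(IK)(S(IK)(S(KS)))(II(SI(IK))(S(IK)(S(KS)))))
  [3] S(I(S(IK)(S(KS)))(IK(S(IK)(S(KS))))(II(SI(IK))(S(IK)(S(KS)))))
  [4] S(S(IK)(S(KS))(IK(S(IK)(S(KS))))(II(SI(IK))(S(IK)(S(KS)))))
  [5] S(IK(IK(S(IK)(S(KS))))(S(KS)(IK(S(IK)(S(KS)))))(II(SI(IK))(S(IK)(S(KS)))))
  [6] S(K(IK(S(IK)(S(KS))))(S(KS)(IK(S(IK)(S(KS)))))(II(SI(IK))(S(IK)(S(KS)))))
  [7] S(IK(S(IK)(S(KS)))(II(SI(IK))(S(IK)(S(KS)))))
  [8] S(K(S(IK)(S(KS)))(II(SI(IK))(S(IK)(S(KS)))))
  [9] S(S(IK)(S(KS)))
  [10] S(SK(S(KS)))

Answer: normal form = S(SK(S(KS)))  (in 10 steps)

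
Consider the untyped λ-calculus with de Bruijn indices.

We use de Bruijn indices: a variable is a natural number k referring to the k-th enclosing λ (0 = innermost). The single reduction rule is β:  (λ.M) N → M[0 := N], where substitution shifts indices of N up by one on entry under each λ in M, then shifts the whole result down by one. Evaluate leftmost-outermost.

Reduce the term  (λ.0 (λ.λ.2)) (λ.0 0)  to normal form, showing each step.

Answer: normal form = λ.λ.0 0  (in 3 steps)

Derivation:
  start: (λ.0 (λ.λ.2)) (λ.0 0)
  [1] (λ.0 0) (λ.λ.λ.0 0)
  [2] (λ.λ.λ.0 0) (λ.λ.λ.0 0)
  [3] λ.λ.0 0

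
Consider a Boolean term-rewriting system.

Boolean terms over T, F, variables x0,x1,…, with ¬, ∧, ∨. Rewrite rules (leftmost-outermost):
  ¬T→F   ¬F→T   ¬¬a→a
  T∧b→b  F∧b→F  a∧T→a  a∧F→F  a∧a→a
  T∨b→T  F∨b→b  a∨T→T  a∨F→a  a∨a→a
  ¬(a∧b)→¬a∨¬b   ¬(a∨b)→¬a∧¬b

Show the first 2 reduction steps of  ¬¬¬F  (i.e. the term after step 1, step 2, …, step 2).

Answer: after 2 steps: T

Working:
  start: ¬¬¬F
  [1] ¬F
  [2] T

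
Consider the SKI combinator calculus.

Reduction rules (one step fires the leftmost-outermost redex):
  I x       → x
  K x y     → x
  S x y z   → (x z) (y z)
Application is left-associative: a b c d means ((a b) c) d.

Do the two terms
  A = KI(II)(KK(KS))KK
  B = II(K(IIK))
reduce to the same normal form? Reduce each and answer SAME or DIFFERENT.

Term A:
  start: KI(II)(KK(KS))KK
  step 1: I(KK(KS))KK
  step 2: KK(KS)KK
  step 3: KKK
  step 4: K

Term B:
  start: II(K(IIK))
  step 1: I(K(IIK))
  step 2: K(IIK)
  step 3: K(IK)
  step 4: KK

Answer: DIFFERENT — A ⇓ K, B ⇓ KK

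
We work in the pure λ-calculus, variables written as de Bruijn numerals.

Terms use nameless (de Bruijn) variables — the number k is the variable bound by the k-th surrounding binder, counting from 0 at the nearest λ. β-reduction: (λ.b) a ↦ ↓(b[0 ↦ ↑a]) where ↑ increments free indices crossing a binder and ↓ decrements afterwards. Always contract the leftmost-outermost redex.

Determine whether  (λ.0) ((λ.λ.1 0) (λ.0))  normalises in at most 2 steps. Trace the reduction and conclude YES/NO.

Answer: NO — after 2 steps the term is λ.(λ.0) 0, not yet normal

Working:
  start: (λ.0) ((λ.λ.1 0) (λ.0))
  →1  (λ.λ.1 0) (λ.0)
  →2  λ.(λ.0) 0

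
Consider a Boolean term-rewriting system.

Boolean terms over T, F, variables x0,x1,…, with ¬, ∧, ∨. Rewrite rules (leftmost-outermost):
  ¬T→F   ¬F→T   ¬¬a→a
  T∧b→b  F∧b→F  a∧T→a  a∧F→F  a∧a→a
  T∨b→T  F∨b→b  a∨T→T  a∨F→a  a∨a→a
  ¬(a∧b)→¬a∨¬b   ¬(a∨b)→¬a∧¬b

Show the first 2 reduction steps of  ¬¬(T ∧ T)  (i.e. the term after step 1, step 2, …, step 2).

Answer: after 2 steps: T

Working:
  start: ¬¬(T ∧ T)
  [1] T ∧ T
  [2] T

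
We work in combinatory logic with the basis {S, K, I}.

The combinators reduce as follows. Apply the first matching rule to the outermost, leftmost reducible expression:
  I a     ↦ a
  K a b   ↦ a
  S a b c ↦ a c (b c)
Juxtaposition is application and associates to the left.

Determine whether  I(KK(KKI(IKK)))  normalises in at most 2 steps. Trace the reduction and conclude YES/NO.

Answer: YES — reaches normal form K in 2 ≤ 2 steps

Derivation:
  start: I(KK(KKI(IKK)))
  [1] KK(KKI(IKK))
  [2] K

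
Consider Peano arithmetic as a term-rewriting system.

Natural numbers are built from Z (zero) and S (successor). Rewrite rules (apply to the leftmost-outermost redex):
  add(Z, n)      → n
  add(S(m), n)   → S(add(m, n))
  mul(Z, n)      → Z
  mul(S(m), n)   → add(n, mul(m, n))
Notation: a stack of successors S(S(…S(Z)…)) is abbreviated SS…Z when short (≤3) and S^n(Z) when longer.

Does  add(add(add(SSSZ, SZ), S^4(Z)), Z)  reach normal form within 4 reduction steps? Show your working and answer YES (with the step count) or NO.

Answer: NO — after 4 steps the term is S(add(add(S(add(SZ, SZ)), S^4(Z)), Z)), not yet normal

Derivation:
  start: add(add(add(SSSZ, SZ), S^4(Z)), Z)
  [1] add(add(S(add(SSZ, SZ)), S^4(Z)), Z)
  [2] add(S(add(add(SSZ, SZ), S^4(Z))), Z)
  [3] S(add(add(add(SSZ, SZ), S^4(Z)), Z))
  [4] S(add(add(S(add(SZ, SZ)), S^4(Z)), Z))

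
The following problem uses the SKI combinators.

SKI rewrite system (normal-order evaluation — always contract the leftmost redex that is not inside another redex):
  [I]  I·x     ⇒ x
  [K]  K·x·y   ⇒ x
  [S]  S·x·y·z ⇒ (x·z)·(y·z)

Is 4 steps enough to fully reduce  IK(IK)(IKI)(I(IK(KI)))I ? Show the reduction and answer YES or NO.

Answer: NO — after 4 steps the term is I(IK(KI)), not yet normal

Working:
  start: IK(IK)(IKI)(I(IK(KI)))I
  step 1: K(IK)(IKI)(I(IK(KI)))I
  step 2: IK(I(IK(KI)))I
  step 3: K(I(IK(KI)))I
  step 4: I(IK(KI))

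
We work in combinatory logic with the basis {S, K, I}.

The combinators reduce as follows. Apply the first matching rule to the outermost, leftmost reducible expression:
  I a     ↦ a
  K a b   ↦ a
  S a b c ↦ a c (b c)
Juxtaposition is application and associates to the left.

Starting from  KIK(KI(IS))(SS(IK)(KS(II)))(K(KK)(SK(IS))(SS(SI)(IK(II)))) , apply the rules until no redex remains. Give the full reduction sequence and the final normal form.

Answer: normal form = SKS  (in 12 steps)

Reduction:
  start: KIK(KI(IS))(SS(IK)(KS(II)))(K(KK)(SK(IS))(SS(SI)(IK(II))))
  [1] I(KI(IS))(SS(IK)(KS(II)))(K(KK)(SK(IS))(SS(SI)(IK(II))))
  [2] KI(IS)(SS(IK)(KS(II)))(K(KK)(SK(IS))(SS(SI)(IK(II))))
  [3] I(SS(IK)(KS(II)))(K(KK)(SK(IS))(SS(SI)(IK(II))))
  [4] SS(IK)(KS(II))(K(KK)(SK(IS))(SS(SI)(IK(II))))
  [5] S(KS(II))(IK(KS(II)))(K(KK)(SK(IS))(SS(SI)(IK(II))))
  [6] KS(II)(K(KK)(SK(IS))(SS(SI)(IK(II))))(IK(KS(II))(K(KK)(SK(IS))(SS(SI)(IK(II)))))
  [7] S(K(KK)(SK(IS))(SS(SI)(IK(II))))(IK(KS(II))(K(KK)(SK(IS))(SS(SI)(IK(II)))))
  [8] S(KK(SS(SI)(IK(II))))(IK(KS(II))(K(KK)(SK(IS))(SS(SI)(IK(II)))))
  [9] SK(IK(KS(II))(K(KK)(SK(IS))(SS(SI)(IK(II)))))
  [10] SK(K(KS(II))(K(KK)(SK(IS))(SS(SI)(IK(II)))))
  [11] SK(KS(II))
  [12] SKS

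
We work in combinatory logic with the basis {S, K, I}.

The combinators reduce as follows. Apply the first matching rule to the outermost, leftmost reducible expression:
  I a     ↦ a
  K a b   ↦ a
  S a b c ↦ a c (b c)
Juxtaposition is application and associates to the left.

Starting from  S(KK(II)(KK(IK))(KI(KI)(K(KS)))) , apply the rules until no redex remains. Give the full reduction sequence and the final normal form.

Answer: normal form = SK  (in 3 steps)

Reduction:
  start: S(KK(II)(KK(IK))(KI(KI)(K(KS))))
  [1] S(K(KK(IK))(KI(KI)(K(KS))))
  [2] S(KK(IK))
  [3] SK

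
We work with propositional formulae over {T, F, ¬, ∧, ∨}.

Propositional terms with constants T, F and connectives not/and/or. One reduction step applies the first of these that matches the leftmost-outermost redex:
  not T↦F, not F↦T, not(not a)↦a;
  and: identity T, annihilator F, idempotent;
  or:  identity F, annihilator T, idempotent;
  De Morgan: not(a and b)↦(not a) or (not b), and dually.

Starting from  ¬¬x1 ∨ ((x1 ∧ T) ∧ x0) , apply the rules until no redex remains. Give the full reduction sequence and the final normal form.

  start: ¬¬x1 ∨ ((x1 ∧ T) ∧ x0)
  →1  x1 ∨ ((x1 ∧ T) ∧ x0)
  →2  x1 ∨ (x1 ∧ x0)

Answer: normal form = x1 ∨ (x1 ∧ x0)  (in 2 steps)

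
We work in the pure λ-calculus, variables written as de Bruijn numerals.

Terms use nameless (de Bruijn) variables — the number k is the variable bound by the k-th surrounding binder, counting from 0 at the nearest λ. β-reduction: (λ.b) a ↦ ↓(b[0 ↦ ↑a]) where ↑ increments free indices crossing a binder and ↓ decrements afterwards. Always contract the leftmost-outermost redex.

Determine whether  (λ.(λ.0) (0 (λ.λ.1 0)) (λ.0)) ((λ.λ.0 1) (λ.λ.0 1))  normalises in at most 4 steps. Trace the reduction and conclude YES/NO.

  start: (λ.(λ.0) (0 (λ.λ.1 0)) (λ.0)) ((λ.λ.0 1) (λ.λ.0 1))
  [1] (λ.0) ((λ.λ.0 1) (λ.λ.0 1) (λ.λ.1 0)) (λ.0)
  [2] (λ.λ.0 1) (λ.λ.0 1) (λ.λ.1 0) (λ.0)
  [3] (λ.0 (λ.λ.0 1)) (λ.λ.1 0) (λ.0)
  [4] (λ.λ.1 0) (λ.λ.0 1) (λ.0)

Answer: NO — after 4 steps the term is (λ.λ.1 0) (λ.λ.0 1) (λ.0), not yet normal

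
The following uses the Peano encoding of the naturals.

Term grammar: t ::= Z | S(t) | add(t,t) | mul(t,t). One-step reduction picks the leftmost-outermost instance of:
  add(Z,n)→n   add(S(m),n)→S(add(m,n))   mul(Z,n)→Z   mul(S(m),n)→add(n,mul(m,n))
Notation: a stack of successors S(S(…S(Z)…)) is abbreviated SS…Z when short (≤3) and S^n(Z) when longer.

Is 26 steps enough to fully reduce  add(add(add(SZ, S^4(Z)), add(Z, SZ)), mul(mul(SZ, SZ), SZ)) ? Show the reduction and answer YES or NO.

  start: add(add(add(SZ, S^4(Z)), add(Z, SZ)), mul(mul(SZ, SZ), SZ))
  →1  add(add(S(add(Z, S^4(Z))), add(Z, SZ)), mul(mul(SZ, SZ), SZ))
  →2  add(S(add(add(Z, S^4(Z)), add(Z, SZ))), mul(mul(SZ, SZ), SZ))
  →3  S(add(add(add(Z, S^4(Z)), add(Z, SZ)), mul(mul(SZ, SZ), SZ)))
  →4  S(add(add(S^4(Z), add(Z, SZ)), mul(mul(SZ, SZ), SZ)))
  →5  S(add(S(add(SSSZ, add(Z, SZ))), mul(mul(SZ, SZ), SZ)))
  →6  S(S(add(add(SSSZ, add(Z, SZ)), mul(mul(SZ, SZ), SZ))))
  →7  S(S(add(S(add(SSZ, add(Z, SZ))), mul(mul(SZ, SZ), SZ))))
  →8  S(S(S(add(add(SSZ, add(Z, SZ)), mul(mul(SZ, SZ), SZ)))))
  →9  S(S(S(add(S(add(SZ, add(Z, SZ))), mul(mul(SZ, SZ), SZ)))))
  →10  S(S(S(S(add(add(SZ, add(Z, SZ)), mul(mul(SZ, SZ), SZ))))))
  →11  S(S(S(S(add(S(add(Z, add(Z, SZ))), mul(mul(SZ, SZ), SZ))))))
  →12  S(S(S(S(S(add(add(Z, add(Z, SZ)), mul(mul(SZ, SZ), SZ)))))))
  →13  S(S(S(S(S(add(add(Z, SZ), mul(mul(SZ, SZ), SZ)))))))
  →14  S(S(S(S(S(add(SZ, mul(mul(SZ, SZ), SZ)))))))
  →15  S(S(S(S(S(S(add(Z, mul(mul(SZ, SZ), SZ))))))))
  →16  S(S(S(S(S(S(mul(mul(SZ, SZ), SZ)))))))
  →17  S(S(S(S(S(S(mul(add(SZ, mul(Z, SZ)), SZ)))))))
  →18  S(S(S(S(S(S(mul(S(add(Z, mul(Z, SZ))), SZ)))))))
  →19  S(S(S(S(S(S(add(SZ, mul(add(Z, mul(Z, SZ)), SZ))))))))
  →20  S(S(S(S(S(S(S(add(Z, mul(add(Z, mul(Z, SZ)), SZ)))))))))
  →21  S(S(S(S(S(S(S(mul(add(Z, mul(Z, SZ)), SZ))))))))
  →22  S(S(S(S(S(S(S(mul(mul(Z, SZ), SZ))))))))
  →23  S(S(S(S(S(S(S(mul(Z, SZ))))))))
  →24  S^7(Z)

Answer: YES — reaches normal form S^7(Z) in 24 ≤ 26 steps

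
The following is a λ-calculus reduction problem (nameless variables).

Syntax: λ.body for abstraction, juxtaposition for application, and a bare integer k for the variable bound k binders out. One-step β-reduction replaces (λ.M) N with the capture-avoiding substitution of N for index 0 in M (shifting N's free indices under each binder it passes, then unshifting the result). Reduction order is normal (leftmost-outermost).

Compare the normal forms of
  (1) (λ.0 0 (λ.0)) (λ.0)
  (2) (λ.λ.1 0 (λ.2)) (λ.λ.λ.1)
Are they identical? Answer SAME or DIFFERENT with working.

Term A:
  start: (λ.0 0 (λ.0)) (λ.0)
  [1] (λ.0) (λ.0) (λ.0)
  [2] (λ.0) (λ.0)
  [3] λ.0

Term B:
  start: (λ.λ.1 0 (λ.2)) (λ.λ.λ.1)
  [1] λ.(λ.λ.λ.1) 0 (λ.λ.λ.λ.1)
  [2] λ.(λ.λ.1) (λ.λ.λ.λ.1)
  [3] λ.λ.λ.λ.λ.λ.1

Answer: DIFFERENT — A ⇓ λ.0, B ⇓ λ.λ.λ.λ.λ.λ.1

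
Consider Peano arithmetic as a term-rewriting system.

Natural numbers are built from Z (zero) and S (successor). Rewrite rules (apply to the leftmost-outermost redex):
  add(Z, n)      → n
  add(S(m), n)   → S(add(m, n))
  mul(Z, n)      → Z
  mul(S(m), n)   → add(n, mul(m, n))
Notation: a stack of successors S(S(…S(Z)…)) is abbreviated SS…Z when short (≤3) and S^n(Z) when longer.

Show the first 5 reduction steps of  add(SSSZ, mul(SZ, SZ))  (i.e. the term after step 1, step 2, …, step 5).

Answer: after 5 steps: S(S(S(add(SZ, mul(Z, SZ)))))

Working:
  start: add(SSSZ, mul(SZ, SZ))
  [1] S(add(SSZ, mul(SZ, SZ)))
  [2] S(S(add(SZ, mul(SZ, SZ))))
  [3] S(S(S(add(Z, mul(SZ, SZ)))))
  [4] S(S(S(mul(SZ, SZ))))
  [5] S(S(S(add(SZ, mul(Z, SZ)))))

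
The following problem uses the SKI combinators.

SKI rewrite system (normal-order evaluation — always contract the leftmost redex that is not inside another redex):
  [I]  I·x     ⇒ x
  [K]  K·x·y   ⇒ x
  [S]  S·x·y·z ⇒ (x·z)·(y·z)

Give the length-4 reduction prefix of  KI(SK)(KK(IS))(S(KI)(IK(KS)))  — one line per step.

Answer: after 4 steps: K(S(KI)(K(KS)))

Reduction:
  start: KI(SK)(KK(IS))(S(KI)(IK(KS)))
  →1  I(KK(IS))(S(KI)(IK(KS)))
  →2  KK(IS)(S(KI)(IK(KS)))
  →3  K(S(KI)(IK(KS)))
  →4  K(S(KI)(K(KS)))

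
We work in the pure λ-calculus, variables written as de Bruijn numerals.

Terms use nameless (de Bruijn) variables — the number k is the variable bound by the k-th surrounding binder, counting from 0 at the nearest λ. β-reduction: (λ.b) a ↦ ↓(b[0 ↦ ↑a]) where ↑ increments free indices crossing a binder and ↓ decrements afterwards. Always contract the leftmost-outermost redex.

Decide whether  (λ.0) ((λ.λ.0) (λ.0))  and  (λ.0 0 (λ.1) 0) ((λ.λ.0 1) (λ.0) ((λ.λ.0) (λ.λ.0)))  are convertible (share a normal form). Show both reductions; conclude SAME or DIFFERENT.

Answer: SAME — A ⇓ λ.0, B ⇓ λ.0

Reduction:
Term A:
  start: (λ.0) ((λ.λ.0) (λ.0))
  step 1: (λ.λ.0) (λ.0)
  step 2: λ.0

Term B:
  start: (λ.0 0 (λ.1) 0) ((λ.λ.0 1) (λ.0) ((λ.λ.0) (λ.λ.0)))
  step 1: (λ.λ.0 1) (λ.0) ((λ.λ.0) (λ.λ.0)) ((λ.λ.0 1) (λ.0) ((λ.λ.0) (λ.λ.0))) (λ.(λ.λ.0 1) (λ.0) ((λ.λ.0) (λ.λ.0))) ((λ.λ.0 1) (λ.0) ((λ.λ.0) (λ.λ.0)))
  step 2: (λ.0 (λ.0)) ((λ.λ.0) (λ.λ.0)) ((λ.λ.0 1) (λ.0) ((λ.λ.0) (λ.λ.0))) (λ.(λ.λ.0 1) (λ.0) ((λ.λ.0) (λ.λ.0))) ((λ.λ.0 1) (λ.0) ((λ.λ.0) (λ.λ.0)))
  step 3: (λ.λ.0) (λ.λ.0) (λ.0) ((λ.λ.0 1) (λ.0) ((λ.λ.0) (λ.λ.0))) (λ.(λ.λ.0 1) (λ.0) ((λ.λ.0) (λ.λ.0))) ((λ.λ.0 1) (λ.0) ((λ.λ.0) (λ.λ.0)))
  step 4: (λ.0) (λ.0) ((λ.λ.0 1) (λ.0) ((λ.λ.0) (λ.λ.0))) (λ.(λ.λ.0 1) (λ.0) ((λ.λ.0) (λ.λ.0))) ((λ.λ.0 1) (λ.0) ((λ.λ.0) (λ.λ.0)))
  step 5: (λ.0) ((λ.λ.0 1) (λ.0) ((λ.λ.0) (λ.λ.0))) (λ.(λ.λ.0 1) (λ.0) ((λ.λ.0) (λ.λ.0))) ((λ.λ.0 1) (λ.0) ((λ.λ.0) (λ.λ.0)))
  step 6: (λ.λ.0 1) (λ.0) ((λ.λ.0) (λ.λ.0)) (λ.(λ.λ.0 1) (λ.0) ((λ.λ.0) (λ.λ.0))) ((λ.λ.0 1) (λ.0) ((λ.λ.0) (λ.λ.0)))
  step 7: (λ.0 (λ.0)) ((λ.λ.0) (λ.λ.0)) (λ.(λ.λ.0 1) (λ.0) ((λ.λ.0) (λ.λ.0))) ((λ.λ.0 1) (λ.0) ((λ.λ.0) (λ.λ.0)))
  step 8: (λ.λ.0) (λ.λ.0) (λ.0) (λ.(λ.λ.0 1) (λ.0) ((λ.λ.0) (λ.λ.0))) ((λ.λ.0 1) (λ.0) ((λ.λ.0) (λ.λ.0)))
  step 9: (λ.0) (λ.0) (λ.(λ.λ.0 1) (λ.0) ((λ.λ.0) (λ.λ.0))) ((λ.λ.0 1) (λ.0) ((λ.λ.0) (λ.λ.0)))
  step 10: (λ.0) (λ.(λ.λ.0 1) (λ.0) ((λ.λ.0) (λ.λ.0))) ((λ.λ.0 1) (λ.0) ((λ.λ.0) (λ.λ.0)))
  step 11: (λ.(λ.λ.0 1) (λ.0) ((λ.λ.0) (λ.λ.0))) ((λ.λ.0 1) (λ.0) ((λ.λ.0) (λ.λ.0)))
  step 12: (λ.λ.0 1) (λ.0) ((λ.λ.0) (λ.λ.0))
  step 13: (λ.0 (λ.0)) ((λ.λ.0) (λ.λ.0))
  step 14: (λ.λ.0) (λ.λ.0) (λ.0)
  step 15: (λ.0) (λ.0)
  step 16: λ.0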